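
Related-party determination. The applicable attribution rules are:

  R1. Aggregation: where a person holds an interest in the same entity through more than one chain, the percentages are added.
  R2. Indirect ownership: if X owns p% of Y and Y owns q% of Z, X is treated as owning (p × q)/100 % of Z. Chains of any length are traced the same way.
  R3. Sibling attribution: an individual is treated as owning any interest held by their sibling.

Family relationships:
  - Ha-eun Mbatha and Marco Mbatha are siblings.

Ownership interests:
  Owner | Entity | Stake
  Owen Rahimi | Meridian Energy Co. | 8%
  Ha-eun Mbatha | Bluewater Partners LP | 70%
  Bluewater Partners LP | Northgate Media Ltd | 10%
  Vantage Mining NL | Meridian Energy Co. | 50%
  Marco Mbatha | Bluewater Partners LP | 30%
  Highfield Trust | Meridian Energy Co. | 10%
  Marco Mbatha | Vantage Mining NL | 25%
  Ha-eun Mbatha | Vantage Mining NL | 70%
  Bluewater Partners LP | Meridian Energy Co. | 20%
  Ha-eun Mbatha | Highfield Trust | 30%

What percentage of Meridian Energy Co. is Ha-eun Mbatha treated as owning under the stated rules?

70.5%

By sibling attribution (R3), Ha-eun Mbatha is treated as also owning Marco Mbatha's interest in Vantage Mining NL, giving 70% + 25% = 95%.
By sibling attribution (R3), Ha-eun Mbatha is treated as also owning Marco Mbatha's interest in Bluewater Partners LP, giving 70% + 30% = 100%.
Chain via Highfield Trust (R2): 30% × 10% = 3% of Meridian Energy Co.
Chain via Vantage Mining NL (R2): 95% × 50% = 47.5% of Meridian Energy Co.
Chain via Bluewater Partners LP (R2): 100% × 20% = 20% of Meridian Energy Co.
Aggregating (R1): 3% + 47.5% + 20% = 70.5%.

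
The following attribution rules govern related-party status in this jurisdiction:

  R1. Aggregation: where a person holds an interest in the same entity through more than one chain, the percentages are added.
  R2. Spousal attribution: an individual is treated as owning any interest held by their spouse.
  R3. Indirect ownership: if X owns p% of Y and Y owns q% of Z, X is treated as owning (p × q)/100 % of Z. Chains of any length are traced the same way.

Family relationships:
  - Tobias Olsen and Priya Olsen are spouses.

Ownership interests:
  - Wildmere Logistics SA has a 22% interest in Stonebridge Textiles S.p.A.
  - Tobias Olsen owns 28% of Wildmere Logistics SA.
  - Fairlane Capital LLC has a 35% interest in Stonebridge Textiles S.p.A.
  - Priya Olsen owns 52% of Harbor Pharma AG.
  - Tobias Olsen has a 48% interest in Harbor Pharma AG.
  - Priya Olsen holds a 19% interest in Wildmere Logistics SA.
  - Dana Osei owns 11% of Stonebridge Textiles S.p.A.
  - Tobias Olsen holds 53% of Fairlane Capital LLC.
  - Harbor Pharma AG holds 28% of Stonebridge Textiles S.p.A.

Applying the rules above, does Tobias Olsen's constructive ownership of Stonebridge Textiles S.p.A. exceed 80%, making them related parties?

By spousal attribution (R2), Tobias Olsen is treated as also owning Priya Olsen's interest in Harbor Pharma AG, giving 48% + 52% = 100%.
By spousal attribution (R2), Tobias Olsen is treated as also owning Priya Olsen's interest in Wildmere Logistics SA, giving 28% + 19% = 47%.
Chain via Harbor Pharma AG (R3): 100% × 28% = 28% of Stonebridge Textiles S.p.A.
Chain via Wildmere Logistics SA (R3): 47% × 22% = 10.34% of Stonebridge Textiles S.p.A.
Chain via Fairlane Capital LLC (R3): 53% × 35% = 18.55% of Stonebridge Textiles S.p.A.
Aggregating (R1): 28% + 10.34% + 18.55% = 56.89%.
56.89% does not exceed the 80% threshold, so Tobias is not a related party to Stonebridge Textiles S.p.A.

No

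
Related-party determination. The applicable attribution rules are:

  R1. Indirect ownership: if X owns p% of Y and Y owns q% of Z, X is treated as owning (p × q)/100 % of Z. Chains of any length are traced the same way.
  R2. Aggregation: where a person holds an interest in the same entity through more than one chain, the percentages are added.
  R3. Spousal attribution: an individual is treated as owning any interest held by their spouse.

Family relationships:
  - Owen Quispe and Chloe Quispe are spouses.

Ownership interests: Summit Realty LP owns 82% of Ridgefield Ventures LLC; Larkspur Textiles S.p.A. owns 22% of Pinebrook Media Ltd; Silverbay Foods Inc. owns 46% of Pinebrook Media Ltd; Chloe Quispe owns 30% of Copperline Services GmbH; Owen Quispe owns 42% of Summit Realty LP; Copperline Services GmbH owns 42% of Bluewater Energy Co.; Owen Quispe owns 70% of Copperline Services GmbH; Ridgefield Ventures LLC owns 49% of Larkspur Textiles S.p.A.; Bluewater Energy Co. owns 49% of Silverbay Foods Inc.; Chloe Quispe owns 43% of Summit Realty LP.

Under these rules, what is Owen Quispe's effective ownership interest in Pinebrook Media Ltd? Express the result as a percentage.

By spousal attribution (R3), Owen Quispe is treated as also owning Chloe Quispe's interest in Summit Realty LP, giving 42% + 43% = 85%.
By spousal attribution (R3), Owen Quispe is treated as also owning Chloe Quispe's interest in Copperline Services GmbH, giving 70% + 30% = 100%.
Chain via Summit Realty LP → Ridgefield Ventures LLC → Larkspur Textiles S.p.A. (R1): 85% × 82% × 49% × 22% = 7.51366% of Pinebrook Media Ltd.
Chain via Copperline Services GmbH → Bluewater Energy Co. → Silverbay Foods Inc. (R1): 100% × 42% × 49% × 46% = 9.4668% of Pinebrook Media Ltd.
Aggregating (R2): 7.51366% + 9.4668% = 16.98046%.

16.98046%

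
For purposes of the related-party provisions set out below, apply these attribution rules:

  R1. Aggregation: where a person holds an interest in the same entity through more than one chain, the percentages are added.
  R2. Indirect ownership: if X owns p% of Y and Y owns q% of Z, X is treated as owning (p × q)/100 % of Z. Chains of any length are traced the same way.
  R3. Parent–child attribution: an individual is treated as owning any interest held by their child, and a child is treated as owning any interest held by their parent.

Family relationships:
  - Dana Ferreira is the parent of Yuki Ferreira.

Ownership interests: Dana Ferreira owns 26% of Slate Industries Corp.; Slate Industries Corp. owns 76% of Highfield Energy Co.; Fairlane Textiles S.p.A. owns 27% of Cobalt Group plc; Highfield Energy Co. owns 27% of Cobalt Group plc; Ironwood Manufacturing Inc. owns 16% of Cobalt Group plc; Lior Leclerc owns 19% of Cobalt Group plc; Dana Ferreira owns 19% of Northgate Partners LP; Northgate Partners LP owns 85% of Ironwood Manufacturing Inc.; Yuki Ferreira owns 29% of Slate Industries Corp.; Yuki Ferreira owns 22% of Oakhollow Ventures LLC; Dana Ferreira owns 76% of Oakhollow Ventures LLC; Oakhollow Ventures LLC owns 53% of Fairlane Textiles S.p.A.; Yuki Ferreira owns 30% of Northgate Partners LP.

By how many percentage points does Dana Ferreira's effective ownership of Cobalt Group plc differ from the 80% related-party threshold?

By parent–child attribution (R3), Dana Ferreira is treated as also owning Yuki Ferreira's interest in Oakhollow Ventures LLC, giving 76% + 22% = 98%.
By parent–child attribution (R3), Dana Ferreira is treated as also owning Yuki Ferreira's interest in Slate Industries Corp, giving 26% + 29% = 55%.
By parent–child attribution (R3), Dana Ferreira is treated as also owning Yuki Ferreira's interest in Northgate Partners LP, giving 19% + 30% = 49%.
Chain via Oakhollow Ventures LLC → Fairlane Textiles S.p.A. (R2): 98% × 53% × 27% = 14.0238% of Cobalt Group plc.
Chain via Slate Industries Corp. → Highfield Energy Co. (R2): 55% × 76% × 27% = 11.286% of Cobalt Group plc.
Chain via Northgate Partners LP → Ironwood Manufacturing Inc. (R2): 49% × 85% × 16% = 6.664% of Cobalt Group plc.
Aggregating (R1): 14.0238% + 11.286% + 6.664% = 31.9738%.
31.9738% falls short of the 80% threshold by 48.0262 percentage points.

48.0262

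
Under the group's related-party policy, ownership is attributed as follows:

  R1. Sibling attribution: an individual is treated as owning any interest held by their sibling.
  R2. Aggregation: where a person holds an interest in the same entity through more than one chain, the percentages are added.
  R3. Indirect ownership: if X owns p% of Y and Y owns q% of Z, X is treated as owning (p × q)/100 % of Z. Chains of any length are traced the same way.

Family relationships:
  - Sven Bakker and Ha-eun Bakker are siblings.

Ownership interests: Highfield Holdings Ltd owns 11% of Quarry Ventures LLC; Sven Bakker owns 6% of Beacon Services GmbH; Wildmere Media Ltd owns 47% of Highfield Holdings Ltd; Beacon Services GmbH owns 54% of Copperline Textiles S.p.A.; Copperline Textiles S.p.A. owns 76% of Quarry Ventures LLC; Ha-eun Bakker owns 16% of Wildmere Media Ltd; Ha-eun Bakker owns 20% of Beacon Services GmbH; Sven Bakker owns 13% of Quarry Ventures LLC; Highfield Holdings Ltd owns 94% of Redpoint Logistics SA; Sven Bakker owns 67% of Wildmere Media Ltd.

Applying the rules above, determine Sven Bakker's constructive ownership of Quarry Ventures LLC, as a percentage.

By sibling attribution (R1), Sven Bakker is treated as also owning Ha-eun Bakker's interest in Beacon Services GmbH, giving 6% + 20% = 26%.
By sibling attribution (R1), Sven Bakker is treated as also owning Ha-eun Bakker's interest in Wildmere Media Ltd, giving 67% + 16% = 83%.
Chain via Beacon Services GmbH → Copperline Textiles S.p.A. (R3): 26% × 54% × 76% = 10.6704% of Quarry Ventures LLC.
Chain via Wildmere Media Ltd → Highfield Holdings Ltd (R3): 83% × 47% × 11% = 4.2911% of Quarry Ventures LLC.
Direct interest in Quarry Ventures LLC: 13%.
Aggregating (R2): 10.6704% + 4.2911% + 13% = 27.9615%.

27.9615%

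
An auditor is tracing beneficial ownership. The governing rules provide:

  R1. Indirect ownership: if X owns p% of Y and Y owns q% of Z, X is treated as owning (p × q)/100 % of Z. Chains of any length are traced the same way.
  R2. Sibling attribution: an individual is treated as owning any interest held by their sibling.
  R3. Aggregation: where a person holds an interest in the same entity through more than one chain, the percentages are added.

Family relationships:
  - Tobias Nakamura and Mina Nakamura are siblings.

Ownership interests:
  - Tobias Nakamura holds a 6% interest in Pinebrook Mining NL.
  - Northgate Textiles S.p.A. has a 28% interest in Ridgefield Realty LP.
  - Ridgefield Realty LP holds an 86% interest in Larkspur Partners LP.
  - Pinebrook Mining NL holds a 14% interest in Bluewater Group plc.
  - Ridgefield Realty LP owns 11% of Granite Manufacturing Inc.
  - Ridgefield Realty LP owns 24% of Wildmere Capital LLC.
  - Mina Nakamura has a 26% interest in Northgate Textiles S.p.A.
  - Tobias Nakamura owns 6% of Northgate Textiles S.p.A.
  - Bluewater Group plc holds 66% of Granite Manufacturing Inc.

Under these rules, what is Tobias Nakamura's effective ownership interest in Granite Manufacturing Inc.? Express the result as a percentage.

1.54%

By sibling attribution (R2), Tobias Nakamura is treated as also owning Mina Nakamura's interest in Northgate Textiles S.p.A, giving 6% + 26% = 32%.
Chain via Pinebrook Mining NL → Bluewater Group plc (R1): 6% × 14% × 66% = 0.5544% of Granite Manufacturing Inc.
Chain via Northgate Textiles S.p.A. → Ridgefield Realty LP (R1): 32% × 28% × 11% = 0.9856% of Granite Manufacturing Inc.
Aggregating (R3): 0.5544% + 0.9856% = 1.54%.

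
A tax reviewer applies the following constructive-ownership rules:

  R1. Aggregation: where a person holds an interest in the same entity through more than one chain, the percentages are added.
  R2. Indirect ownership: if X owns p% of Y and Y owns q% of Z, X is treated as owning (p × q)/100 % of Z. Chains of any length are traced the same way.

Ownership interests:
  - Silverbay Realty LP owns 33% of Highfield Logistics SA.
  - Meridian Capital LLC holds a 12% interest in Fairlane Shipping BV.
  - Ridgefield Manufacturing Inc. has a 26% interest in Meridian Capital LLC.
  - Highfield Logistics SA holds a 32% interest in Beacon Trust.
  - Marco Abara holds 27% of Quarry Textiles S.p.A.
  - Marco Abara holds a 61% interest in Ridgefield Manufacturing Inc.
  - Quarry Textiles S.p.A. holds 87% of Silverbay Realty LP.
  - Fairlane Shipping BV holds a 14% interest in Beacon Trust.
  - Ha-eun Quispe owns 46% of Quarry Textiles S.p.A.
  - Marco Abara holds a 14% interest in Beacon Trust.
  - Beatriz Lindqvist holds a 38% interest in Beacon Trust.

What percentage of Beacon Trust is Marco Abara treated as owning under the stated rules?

16.746992%

Chain via Ridgefield Manufacturing Inc. → Meridian Capital LLC → Fairlane Shipping BV (R2): 61% × 26% × 12% × 14% = 0.266448% of Beacon Trust.
Chain via Quarry Textiles S.p.A. → Silverbay Realty LP → Highfield Logistics SA (R2): 27% × 87% × 33% × 32% = 2.480544% of Beacon Trust.
Direct interest in Beacon Trust: 14%.
Aggregating (R1): 0.266448% + 2.480544% + 14% = 16.746992%.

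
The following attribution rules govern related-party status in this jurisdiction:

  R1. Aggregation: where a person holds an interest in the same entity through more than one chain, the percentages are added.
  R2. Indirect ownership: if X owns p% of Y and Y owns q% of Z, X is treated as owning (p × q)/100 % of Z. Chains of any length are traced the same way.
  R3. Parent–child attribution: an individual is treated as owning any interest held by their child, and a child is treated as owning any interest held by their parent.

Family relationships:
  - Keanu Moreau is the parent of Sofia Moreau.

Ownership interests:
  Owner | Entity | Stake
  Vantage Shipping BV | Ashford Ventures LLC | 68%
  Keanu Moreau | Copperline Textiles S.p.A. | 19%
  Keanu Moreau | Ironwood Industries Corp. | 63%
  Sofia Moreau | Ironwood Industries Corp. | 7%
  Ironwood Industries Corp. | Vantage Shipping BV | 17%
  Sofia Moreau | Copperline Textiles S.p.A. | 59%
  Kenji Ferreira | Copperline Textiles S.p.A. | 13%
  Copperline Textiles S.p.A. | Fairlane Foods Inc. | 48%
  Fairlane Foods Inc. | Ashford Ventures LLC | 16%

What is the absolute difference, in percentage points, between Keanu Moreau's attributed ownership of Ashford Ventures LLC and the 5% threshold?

By parent–child attribution (R3), Keanu Moreau is treated as also owning Sofia Moreau's interest in Ironwood Industries Corp, giving 63% + 7% = 70%.
By parent–child attribution (R3), Keanu Moreau is treated as also owning Sofia Moreau's interest in Copperline Textiles S.p.A, giving 19% + 59% = 78%.
Chain via Ironwood Industries Corp. → Vantage Shipping BV (R2): 70% × 17% × 68% = 8.092% of Ashford Ventures LLC.
Chain via Copperline Textiles S.p.A. → Fairlane Foods Inc. (R2): 78% × 48% × 16% = 5.9904% of Ashford Ventures LLC.
Aggregating (R1): 8.092% + 5.9904% = 14.0824%.
14.0824% exceeds the 5% threshold by 9.0824 percentage points.

9.0824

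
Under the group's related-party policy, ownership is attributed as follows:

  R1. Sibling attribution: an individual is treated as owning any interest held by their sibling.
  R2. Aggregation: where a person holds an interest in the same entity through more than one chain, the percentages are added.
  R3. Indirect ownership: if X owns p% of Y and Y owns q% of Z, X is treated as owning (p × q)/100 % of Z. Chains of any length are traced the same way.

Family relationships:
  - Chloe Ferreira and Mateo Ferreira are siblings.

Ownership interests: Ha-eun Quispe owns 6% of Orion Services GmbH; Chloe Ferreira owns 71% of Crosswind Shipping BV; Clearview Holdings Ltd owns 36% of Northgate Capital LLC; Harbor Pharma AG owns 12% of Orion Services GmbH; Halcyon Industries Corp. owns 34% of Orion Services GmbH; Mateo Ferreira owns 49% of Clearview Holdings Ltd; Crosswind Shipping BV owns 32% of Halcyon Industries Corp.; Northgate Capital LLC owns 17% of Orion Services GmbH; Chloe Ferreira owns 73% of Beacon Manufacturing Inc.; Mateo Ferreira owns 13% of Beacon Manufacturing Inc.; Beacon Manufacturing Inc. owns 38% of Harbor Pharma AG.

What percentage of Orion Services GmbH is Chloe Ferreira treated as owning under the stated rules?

14.6452%

By sibling attribution (R1), Chloe Ferreira is treated as also owning Mateo Ferreira's interest in Beacon Manufacturing Inc, giving 73% + 13% = 86%.
By sibling attribution (R1), Chloe Ferreira is treated as owning Mateo Ferreira's 49% interest in Clearview Holdings Ltd.
Chain via Beacon Manufacturing Inc. → Harbor Pharma AG (R3): 86% × 38% × 12% = 3.9216% of Orion Services GmbH.
Chain via Crosswind Shipping BV → Halcyon Industries Corp. (R3): 71% × 32% × 34% = 7.7248% of Orion Services GmbH.
Chain via Clearview Holdings Ltd → Northgate Capital LLC (R3): 49% × 36% × 17% = 2.9988% of Orion Services GmbH.
Aggregating (R2): 3.9216% + 7.7248% + 2.9988% = 14.6452%.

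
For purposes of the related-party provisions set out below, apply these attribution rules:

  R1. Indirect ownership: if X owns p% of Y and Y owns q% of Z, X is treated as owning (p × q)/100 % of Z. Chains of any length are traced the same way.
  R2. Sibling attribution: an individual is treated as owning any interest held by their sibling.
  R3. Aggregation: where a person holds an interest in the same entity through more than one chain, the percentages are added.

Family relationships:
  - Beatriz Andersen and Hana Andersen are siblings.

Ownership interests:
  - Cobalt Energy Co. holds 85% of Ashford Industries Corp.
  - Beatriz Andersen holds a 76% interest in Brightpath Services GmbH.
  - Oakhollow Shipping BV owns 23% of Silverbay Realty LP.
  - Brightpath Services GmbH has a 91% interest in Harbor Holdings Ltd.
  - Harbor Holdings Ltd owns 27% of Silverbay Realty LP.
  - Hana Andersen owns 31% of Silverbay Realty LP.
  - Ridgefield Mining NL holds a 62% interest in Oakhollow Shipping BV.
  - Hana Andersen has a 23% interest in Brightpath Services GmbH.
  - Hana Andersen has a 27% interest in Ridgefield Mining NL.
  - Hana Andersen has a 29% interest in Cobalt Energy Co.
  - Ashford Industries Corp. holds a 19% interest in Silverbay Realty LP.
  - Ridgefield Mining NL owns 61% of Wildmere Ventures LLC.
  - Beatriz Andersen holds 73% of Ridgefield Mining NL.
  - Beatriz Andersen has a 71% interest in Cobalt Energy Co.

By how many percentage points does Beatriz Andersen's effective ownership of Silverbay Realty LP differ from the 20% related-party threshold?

65.7343

By sibling attribution (R2), Beatriz Andersen is treated as also owning Hana Andersen's interest in Ridgefield Mining NL, giving 73% + 27% = 100%.
By sibling attribution (R2), Beatriz Andersen is treated as also owning Hana Andersen's interest in Brightpath Services GmbH, giving 76% + 23% = 99%.
By sibling attribution (R2), Beatriz Andersen is treated as also owning Hana Andersen's interest in Cobalt Energy Co, giving 71% + 29% = 100%.
By sibling attribution (R2), Beatriz Andersen is treated as owning Hana Andersen's 31% interest in Silverbay Realty LP.
Chain via Ridgefield Mining NL → Oakhollow Shipping BV (R1): 100% × 62% × 23% = 14.26% of Silverbay Realty LP.
Chain via Brightpath Services GmbH → Harbor Holdings Ltd (R1): 99% × 91% × 27% = 24.3243% of Silverbay Realty LP.
Chain via Cobalt Energy Co. → Ashford Industries Corp. (R1): 100% × 85% × 19% = 16.15% of Silverbay Realty LP.
Direct interest in Silverbay Realty LP: 31%.
Aggregating (R3): 14.26% + 24.3243% + 16.15% + 31% = 85.7343%.
85.7343% exceeds the 20% threshold by 65.7343 percentage points.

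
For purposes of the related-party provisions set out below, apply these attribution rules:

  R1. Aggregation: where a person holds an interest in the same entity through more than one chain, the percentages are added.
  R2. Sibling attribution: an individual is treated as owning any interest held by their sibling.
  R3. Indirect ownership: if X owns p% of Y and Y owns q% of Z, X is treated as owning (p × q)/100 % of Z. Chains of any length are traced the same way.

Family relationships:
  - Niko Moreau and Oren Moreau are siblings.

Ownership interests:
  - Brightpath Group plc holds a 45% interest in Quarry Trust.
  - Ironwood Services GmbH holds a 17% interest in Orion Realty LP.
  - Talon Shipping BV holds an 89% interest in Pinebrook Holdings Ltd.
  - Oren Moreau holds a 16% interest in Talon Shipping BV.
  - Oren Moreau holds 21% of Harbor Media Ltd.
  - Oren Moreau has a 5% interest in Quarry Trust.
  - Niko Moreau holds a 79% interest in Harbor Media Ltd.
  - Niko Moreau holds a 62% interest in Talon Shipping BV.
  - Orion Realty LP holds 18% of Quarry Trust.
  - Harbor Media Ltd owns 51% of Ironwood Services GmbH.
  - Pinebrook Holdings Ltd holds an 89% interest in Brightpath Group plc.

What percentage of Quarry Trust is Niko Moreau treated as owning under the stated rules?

By sibling attribution (R2), Niko Moreau is treated as also owning Oren Moreau's interest in Talon Shipping BV, giving 62% + 16% = 78%.
By sibling attribution (R2), Niko Moreau is treated as also owning Oren Moreau's interest in Harbor Media Ltd, giving 79% + 21% = 100%.
By sibling attribution (R2), Niko Moreau is treated as owning Oren Moreau's 5% interest in Quarry Trust.
Chain via Talon Shipping BV → Pinebrook Holdings Ltd → Brightpath Group plc (R3): 78% × 89% × 89% × 45% = 27.80271% of Quarry Trust.
Chain via Harbor Media Ltd → Ironwood Services GmbH → Orion Realty LP (R3): 100% × 51% × 17% × 18% = 1.5606% of Quarry Trust.
Direct interest in Quarry Trust: 5%.
Aggregating (R1): 27.80271% + 1.5606% + 5% = 34.36331%.

34.36331%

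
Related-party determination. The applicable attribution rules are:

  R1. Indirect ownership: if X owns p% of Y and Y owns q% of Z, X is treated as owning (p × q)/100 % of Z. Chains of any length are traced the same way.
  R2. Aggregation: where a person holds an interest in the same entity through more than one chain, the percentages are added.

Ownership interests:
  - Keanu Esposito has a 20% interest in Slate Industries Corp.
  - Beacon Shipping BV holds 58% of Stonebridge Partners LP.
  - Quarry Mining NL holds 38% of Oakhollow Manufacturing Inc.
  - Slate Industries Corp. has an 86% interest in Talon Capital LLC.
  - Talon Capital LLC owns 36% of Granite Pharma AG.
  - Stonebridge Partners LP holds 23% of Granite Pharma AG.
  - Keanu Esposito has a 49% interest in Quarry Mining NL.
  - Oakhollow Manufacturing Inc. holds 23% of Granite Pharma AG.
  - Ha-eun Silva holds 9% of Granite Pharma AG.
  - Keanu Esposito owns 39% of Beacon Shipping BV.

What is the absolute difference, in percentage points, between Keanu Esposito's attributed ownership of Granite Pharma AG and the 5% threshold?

Chain via Quarry Mining NL → Oakhollow Manufacturing Inc. (R1): 49% × 38% × 23% = 4.2826% of Granite Pharma AG.
Chain via Beacon Shipping BV → Stonebridge Partners LP (R1): 39% × 58% × 23% = 5.2026% of Granite Pharma AG.
Chain via Slate Industries Corp. → Talon Capital LLC (R1): 20% × 86% × 36% = 6.192% of Granite Pharma AG.
Aggregating (R2): 4.2826% + 5.2026% + 6.192% = 15.6772%.
15.6772% exceeds the 5% threshold by 10.6772 percentage points.

10.6772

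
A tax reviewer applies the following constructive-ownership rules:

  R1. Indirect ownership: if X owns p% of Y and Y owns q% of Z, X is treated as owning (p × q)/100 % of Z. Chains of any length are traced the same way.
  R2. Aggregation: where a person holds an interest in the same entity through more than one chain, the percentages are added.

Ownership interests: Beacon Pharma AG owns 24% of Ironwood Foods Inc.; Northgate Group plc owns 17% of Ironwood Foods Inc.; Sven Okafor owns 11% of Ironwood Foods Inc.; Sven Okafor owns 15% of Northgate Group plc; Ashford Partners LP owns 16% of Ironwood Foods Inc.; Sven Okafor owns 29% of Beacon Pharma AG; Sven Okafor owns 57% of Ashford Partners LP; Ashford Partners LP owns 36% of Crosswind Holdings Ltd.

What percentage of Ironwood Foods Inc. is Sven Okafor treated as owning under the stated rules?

Chain via Northgate Group plc (R1): 15% × 17% = 2.55% of Ironwood Foods Inc.
Chain via Beacon Pharma AG (R1): 29% × 24% = 6.96% of Ironwood Foods Inc.
Chain via Ashford Partners LP (R1): 57% × 16% = 9.12% of Ironwood Foods Inc.
Direct interest in Ironwood Foods Inc: 11%.
Aggregating (R2): 2.55% + 6.96% + 9.12% + 11% = 29.63%.

29.63%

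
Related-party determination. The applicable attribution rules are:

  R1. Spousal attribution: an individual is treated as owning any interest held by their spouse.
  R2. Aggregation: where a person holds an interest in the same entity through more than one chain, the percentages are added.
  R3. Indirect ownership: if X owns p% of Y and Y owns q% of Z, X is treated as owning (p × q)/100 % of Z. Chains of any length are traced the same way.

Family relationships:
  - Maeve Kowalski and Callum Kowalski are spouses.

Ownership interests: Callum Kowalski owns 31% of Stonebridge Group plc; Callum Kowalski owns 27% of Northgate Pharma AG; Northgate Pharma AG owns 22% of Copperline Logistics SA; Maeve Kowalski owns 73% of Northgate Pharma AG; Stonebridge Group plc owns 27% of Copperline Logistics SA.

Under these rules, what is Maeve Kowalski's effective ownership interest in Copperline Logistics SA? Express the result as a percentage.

30.37%

By spousal attribution (R1), Maeve Kowalski is treated as also owning Callum Kowalski's interest in Northgate Pharma AG, giving 73% + 27% = 100%.
By spousal attribution (R1), Maeve Kowalski is treated as owning Callum Kowalski's 31% interest in Stonebridge Group plc.
Chain via Northgate Pharma AG (R3): 100% × 22% = 22% of Copperline Logistics SA.
Chain via Stonebridge Group plc (R3): 31% × 27% = 8.37% of Copperline Logistics SA.
Aggregating (R2): 22% + 8.37% = 30.37%.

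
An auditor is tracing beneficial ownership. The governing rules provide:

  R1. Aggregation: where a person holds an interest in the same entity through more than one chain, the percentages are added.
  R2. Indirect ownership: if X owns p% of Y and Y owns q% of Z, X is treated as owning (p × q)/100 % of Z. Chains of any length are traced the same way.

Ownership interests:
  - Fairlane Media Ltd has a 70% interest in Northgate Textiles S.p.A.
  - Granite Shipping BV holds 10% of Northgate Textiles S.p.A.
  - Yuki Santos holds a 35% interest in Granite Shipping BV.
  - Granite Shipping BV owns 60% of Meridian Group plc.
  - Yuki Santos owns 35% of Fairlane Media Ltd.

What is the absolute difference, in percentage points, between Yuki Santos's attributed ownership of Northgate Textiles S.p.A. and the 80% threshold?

Chain via Fairlane Media Ltd (R2): 35% × 70% = 24.5% of Northgate Textiles S.p.A.
Chain via Granite Shipping BV (R2): 35% × 10% = 3.5% of Northgate Textiles S.p.A.
Aggregating (R1): 24.5% + 3.5% = 28%.
28% falls short of the 80% threshold by 52 percentage points.

52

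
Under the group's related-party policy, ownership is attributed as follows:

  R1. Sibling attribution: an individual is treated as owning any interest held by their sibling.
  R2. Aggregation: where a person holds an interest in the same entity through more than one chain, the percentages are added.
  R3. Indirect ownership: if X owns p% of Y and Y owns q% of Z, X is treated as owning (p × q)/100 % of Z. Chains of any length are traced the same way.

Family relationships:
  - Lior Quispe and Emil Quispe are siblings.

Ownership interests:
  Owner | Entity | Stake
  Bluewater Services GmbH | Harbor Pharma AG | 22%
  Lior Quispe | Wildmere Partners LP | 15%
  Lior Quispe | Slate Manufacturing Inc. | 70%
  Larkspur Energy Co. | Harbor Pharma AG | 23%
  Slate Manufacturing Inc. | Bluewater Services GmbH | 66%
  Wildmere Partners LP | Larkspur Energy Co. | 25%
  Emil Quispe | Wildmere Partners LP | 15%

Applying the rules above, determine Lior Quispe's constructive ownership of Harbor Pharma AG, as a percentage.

By sibling attribution (R1), Lior Quispe is treated as also owning Emil Quispe's interest in Wildmere Partners LP, giving 15% + 15% = 30%.
Chain via Wildmere Partners LP → Larkspur Energy Co. (R3): 30% × 25% × 23% = 1.725% of Harbor Pharma AG.
Chain via Slate Manufacturing Inc. → Bluewater Services GmbH (R3): 70% × 66% × 22% = 10.164% of Harbor Pharma AG.
Aggregating (R2): 1.725% + 10.164% = 11.889%.

11.889%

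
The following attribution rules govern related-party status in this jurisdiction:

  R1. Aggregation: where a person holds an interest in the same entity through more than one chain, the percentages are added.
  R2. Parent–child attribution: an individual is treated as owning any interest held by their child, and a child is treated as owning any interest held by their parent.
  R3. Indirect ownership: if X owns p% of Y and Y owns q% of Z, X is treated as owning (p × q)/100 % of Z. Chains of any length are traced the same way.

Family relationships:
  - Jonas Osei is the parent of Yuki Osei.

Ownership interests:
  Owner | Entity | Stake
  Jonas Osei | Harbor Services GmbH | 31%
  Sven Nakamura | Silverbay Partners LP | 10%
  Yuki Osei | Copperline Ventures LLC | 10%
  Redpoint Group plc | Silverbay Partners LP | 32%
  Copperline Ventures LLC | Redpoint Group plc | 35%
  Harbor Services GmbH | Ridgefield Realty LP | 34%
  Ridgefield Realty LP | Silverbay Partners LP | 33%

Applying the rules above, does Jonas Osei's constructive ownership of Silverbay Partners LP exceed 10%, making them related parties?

No

By parent–child attribution (R2), Jonas Osei is treated as owning Yuki Osei's 10% interest in Copperline Ventures LLC.
Chain via Harbor Services GmbH → Ridgefield Realty LP (R3): 31% × 34% × 33% = 3.4782% of Silverbay Partners LP.
Chain via Copperline Ventures LLC → Redpoint Group plc (R3): 10% × 35% × 32% = 1.12% of Silverbay Partners LP.
Aggregating (R1): 3.4782% + 1.12% = 4.5982%.
4.5982% does not exceed the 10% threshold, so Jonas is not a related party to Silverbay Partners LP.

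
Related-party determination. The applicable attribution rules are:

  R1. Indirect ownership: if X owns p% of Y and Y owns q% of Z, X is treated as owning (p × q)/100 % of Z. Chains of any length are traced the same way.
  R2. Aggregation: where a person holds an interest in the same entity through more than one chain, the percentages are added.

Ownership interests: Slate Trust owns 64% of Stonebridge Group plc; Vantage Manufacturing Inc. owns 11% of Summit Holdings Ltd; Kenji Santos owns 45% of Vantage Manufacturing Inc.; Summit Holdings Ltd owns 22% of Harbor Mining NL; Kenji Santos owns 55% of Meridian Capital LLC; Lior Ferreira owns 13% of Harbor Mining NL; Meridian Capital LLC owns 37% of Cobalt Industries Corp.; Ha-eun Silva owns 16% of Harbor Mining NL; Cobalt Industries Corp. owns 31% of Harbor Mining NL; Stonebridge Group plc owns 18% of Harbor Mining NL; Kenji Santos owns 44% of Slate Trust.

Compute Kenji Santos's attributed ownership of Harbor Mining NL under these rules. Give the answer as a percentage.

Chain via Vantage Manufacturing Inc. → Summit Holdings Ltd (R1): 45% × 11% × 22% = 1.089% of Harbor Mining NL.
Chain via Slate Trust → Stonebridge Group plc (R1): 44% × 64% × 18% = 5.0688% of Harbor Mining NL.
Chain via Meridian Capital LLC → Cobalt Industries Corp. (R1): 55% × 37% × 31% = 6.3085% of Harbor Mining NL.
Aggregating (R2): 1.089% + 5.0688% + 6.3085% = 12.4663%.

12.4663%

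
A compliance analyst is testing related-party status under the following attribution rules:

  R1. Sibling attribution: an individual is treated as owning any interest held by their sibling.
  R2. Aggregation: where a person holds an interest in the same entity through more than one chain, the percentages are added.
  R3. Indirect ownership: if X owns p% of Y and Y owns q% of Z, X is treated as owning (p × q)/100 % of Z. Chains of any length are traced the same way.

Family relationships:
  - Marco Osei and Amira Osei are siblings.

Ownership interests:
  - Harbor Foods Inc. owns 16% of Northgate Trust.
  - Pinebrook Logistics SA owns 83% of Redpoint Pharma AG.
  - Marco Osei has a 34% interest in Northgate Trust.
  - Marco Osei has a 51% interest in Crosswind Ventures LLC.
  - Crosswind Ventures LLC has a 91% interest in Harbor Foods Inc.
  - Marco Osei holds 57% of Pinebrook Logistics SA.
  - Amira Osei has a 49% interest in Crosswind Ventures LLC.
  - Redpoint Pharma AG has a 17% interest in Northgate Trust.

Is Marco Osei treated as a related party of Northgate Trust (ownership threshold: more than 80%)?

By sibling attribution (R1), Marco Osei is treated as also owning Amira Osei's interest in Crosswind Ventures LLC, giving 51% + 49% = 100%.
Chain via Pinebrook Logistics SA → Redpoint Pharma AG (R3): 57% × 83% × 17% = 8.0427% of Northgate Trust.
Chain via Crosswind Ventures LLC → Harbor Foods Inc. (R3): 100% × 91% × 16% = 14.56% of Northgate Trust.
Direct interest in Northgate Trust: 34%.
Aggregating (R2): 8.0427% + 14.56% + 34% = 56.6027%.
56.6027% does not exceed the 80% threshold, so Marco is not a related party to Northgate Trust.

No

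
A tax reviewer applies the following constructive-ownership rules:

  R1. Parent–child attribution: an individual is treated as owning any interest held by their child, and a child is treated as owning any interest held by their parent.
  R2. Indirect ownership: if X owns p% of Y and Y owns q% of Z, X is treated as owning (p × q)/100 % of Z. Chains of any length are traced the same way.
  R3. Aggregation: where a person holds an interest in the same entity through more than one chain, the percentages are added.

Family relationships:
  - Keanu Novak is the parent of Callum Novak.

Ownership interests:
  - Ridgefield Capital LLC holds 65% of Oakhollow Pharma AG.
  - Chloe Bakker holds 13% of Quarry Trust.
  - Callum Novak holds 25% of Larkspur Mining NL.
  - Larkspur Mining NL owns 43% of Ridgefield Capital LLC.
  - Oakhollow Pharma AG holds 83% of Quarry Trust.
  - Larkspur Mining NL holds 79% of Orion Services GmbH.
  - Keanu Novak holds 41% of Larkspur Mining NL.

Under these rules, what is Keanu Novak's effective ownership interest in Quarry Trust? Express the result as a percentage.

By parent–child attribution (R1), Keanu Novak is treated as also owning Callum Novak's interest in Larkspur Mining NL, giving 41% + 25% = 66%.
Chain via Larkspur Mining NL → Ridgefield Capital LLC → Oakhollow Pharma AG (R2): 66% × 43% × 65% × 83% = 15.31101% of Quarry Trust.

15.31101%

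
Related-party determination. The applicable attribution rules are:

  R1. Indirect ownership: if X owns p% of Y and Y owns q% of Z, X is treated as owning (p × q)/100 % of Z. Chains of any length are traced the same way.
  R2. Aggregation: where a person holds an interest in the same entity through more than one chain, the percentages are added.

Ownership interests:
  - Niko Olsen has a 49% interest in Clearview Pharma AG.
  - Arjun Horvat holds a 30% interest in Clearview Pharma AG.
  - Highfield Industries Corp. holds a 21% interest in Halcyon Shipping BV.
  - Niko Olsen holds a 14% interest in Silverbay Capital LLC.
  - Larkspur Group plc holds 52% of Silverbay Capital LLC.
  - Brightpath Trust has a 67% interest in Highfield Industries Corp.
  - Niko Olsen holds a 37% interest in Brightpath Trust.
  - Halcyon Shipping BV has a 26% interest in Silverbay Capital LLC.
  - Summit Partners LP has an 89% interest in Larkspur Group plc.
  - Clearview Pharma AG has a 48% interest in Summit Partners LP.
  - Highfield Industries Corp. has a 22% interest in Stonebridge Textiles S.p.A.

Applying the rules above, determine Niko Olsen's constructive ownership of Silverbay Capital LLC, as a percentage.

26.23859%

Chain via Clearview Pharma AG → Summit Partners LP → Larkspur Group plc (R1): 49% × 48% × 89% × 52% = 10.885056% of Silverbay Capital LLC.
Chain via Brightpath Trust → Highfield Industries Corp. → Halcyon Shipping BV (R1): 37% × 67% × 21% × 26% = 1.353534% of Silverbay Capital LLC.
Direct interest in Silverbay Capital LLC: 14%.
Aggregating (R2): 10.885056% + 1.353534% + 14% = 26.23859%.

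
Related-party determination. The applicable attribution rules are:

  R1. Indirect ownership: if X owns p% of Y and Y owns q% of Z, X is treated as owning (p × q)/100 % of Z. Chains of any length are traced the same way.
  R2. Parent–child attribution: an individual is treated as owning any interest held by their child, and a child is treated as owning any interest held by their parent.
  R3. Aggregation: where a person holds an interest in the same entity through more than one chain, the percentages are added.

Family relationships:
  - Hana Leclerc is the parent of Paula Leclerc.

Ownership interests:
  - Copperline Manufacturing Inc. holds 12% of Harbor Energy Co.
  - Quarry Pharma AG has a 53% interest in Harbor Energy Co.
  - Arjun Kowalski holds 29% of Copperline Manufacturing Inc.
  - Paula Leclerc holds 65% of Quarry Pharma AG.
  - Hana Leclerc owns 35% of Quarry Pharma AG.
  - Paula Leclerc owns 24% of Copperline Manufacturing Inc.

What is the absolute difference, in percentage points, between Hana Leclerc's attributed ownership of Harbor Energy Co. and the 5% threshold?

By parent–child attribution (R2), Hana Leclerc is treated as also owning Paula Leclerc's interest in Quarry Pharma AG, giving 35% + 65% = 100%.
By parent–child attribution (R2), Hana Leclerc is treated as owning Paula Leclerc's 24% interest in Copperline Manufacturing Inc.
Chain via Quarry Pharma AG (R1): 100% × 53% = 53% of Harbor Energy Co.
Chain via Copperline Manufacturing Inc. (R1): 24% × 12% = 2.88% of Harbor Energy Co.
Aggregating (R3): 53% + 2.88% = 55.88%.
55.88% exceeds the 5% threshold by 50.88 percentage points.

50.88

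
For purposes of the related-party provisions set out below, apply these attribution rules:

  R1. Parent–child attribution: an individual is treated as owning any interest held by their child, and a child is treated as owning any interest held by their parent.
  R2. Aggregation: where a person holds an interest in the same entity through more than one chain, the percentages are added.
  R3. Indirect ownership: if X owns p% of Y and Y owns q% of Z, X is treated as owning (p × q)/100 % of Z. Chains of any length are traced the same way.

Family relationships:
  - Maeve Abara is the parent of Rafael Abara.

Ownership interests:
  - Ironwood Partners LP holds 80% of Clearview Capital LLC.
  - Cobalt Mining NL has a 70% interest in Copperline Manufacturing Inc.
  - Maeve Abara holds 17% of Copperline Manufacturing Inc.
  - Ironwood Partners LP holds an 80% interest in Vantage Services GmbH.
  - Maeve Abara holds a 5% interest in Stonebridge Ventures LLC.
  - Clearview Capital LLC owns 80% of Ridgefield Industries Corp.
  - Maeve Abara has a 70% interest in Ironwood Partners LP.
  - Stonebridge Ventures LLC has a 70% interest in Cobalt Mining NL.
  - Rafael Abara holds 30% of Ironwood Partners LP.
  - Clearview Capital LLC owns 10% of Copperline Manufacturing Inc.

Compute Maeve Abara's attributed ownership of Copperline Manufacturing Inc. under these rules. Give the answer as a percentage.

By parent–child attribution (R1), Maeve Abara is treated as also owning Rafael Abara's interest in Ironwood Partners LP, giving 70% + 30% = 100%.
Chain via Stonebridge Ventures LLC → Cobalt Mining NL (R3): 5% × 70% × 70% = 2.45% of Copperline Manufacturing Inc.
Chain via Ironwood Partners LP → Clearview Capital LLC (R3): 100% × 80% × 10% = 8% of Copperline Manufacturing Inc.
Direct interest in Copperline Manufacturing Inc: 17%.
Aggregating (R2): 2.45% + 8% + 17% = 27.45%.

27.45%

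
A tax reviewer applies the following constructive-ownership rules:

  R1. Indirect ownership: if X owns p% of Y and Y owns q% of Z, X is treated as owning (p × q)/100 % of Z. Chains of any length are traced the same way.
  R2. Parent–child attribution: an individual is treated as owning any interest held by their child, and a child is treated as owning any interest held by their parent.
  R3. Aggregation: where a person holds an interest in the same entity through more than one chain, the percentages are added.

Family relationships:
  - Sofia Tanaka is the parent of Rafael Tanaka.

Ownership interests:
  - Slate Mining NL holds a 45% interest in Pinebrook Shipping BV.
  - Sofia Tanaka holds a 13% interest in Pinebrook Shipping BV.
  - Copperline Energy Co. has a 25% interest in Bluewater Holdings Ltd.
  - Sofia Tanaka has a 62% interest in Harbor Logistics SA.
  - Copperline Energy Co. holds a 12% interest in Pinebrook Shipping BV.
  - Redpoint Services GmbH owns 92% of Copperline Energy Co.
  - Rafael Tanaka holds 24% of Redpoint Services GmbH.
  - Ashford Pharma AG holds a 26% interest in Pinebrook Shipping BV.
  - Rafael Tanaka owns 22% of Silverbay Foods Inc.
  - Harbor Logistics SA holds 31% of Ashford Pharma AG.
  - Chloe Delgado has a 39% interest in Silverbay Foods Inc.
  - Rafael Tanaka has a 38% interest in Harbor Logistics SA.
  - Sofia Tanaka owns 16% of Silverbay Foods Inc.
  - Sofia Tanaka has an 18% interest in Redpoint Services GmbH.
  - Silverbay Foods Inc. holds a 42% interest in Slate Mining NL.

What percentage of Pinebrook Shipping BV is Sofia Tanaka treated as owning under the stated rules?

By parent–child attribution (R2), Sofia Tanaka is treated as also owning Rafael Tanaka's interest in Harbor Logistics SA, giving 62% + 38% = 100%.
By parent–child attribution (R2), Sofia Tanaka is treated as also owning Rafael Tanaka's interest in Redpoint Services GmbH, giving 18% + 24% = 42%.
By parent–child attribution (R2), Sofia Tanaka is treated as also owning Rafael Tanaka's interest in Silverbay Foods Inc, giving 16% + 22% = 38%.
Chain via Harbor Logistics SA → Ashford Pharma AG (R1): 100% × 31% × 26% = 8.06% of Pinebrook Shipping BV.
Chain via Redpoint Services GmbH → Copperline Energy Co. (R1): 42% × 92% × 12% = 4.6368% of Pinebrook Shipping BV.
Chain via Silverbay Foods Inc. → Slate Mining NL (R1): 38% × 42% × 45% = 7.182% of Pinebrook Shipping BV.
Direct interest in Pinebrook Shipping BV: 13%.
Aggregating (R3): 8.06% + 4.6368% + 7.182% + 13% = 32.8788%.

32.8788%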